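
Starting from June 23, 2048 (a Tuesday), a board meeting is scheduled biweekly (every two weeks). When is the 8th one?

The 8th occurrence is 7 intervals after the first: 7 × 14 = 98 days after June 23, 2048.
June has 30 days — 7 days to the end of June leaves 91.
July has 31 days (60 left).
August has 31 days (29 left).
29 days into September → September 29, 2048.

September 29, 2048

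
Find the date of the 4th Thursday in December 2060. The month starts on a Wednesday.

December 2060 begins on a Wednesday, so the first Thursday is December 2 (1 day later).
The 4th Thursday is 3 weeks later: 2 + 21 = 23.

December 23, 2060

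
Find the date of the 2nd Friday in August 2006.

2006-08-11

August 2006 begins on a Tuesday, so the first Friday is August 4 (3 days later).
The 2nd Friday is 1 weeks later: 4 + 7 = 11.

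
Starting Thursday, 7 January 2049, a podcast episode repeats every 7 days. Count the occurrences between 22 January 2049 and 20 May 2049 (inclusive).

Occurrences land 7·i days after 7 January 2049 for i = 0, 1, 2, …
22 January 2049 is 15 days after the start; 15 ÷ 7 = 2 remainder 1; since the remainder is 1, round up to i = 3. First occurrence in the window: #4 on 28 January 2049 (3×7 = 21 days in).
20 May 2049 is 133 days after the start; 133 ÷ 7 = 19 remainder 0. Last occurrence in the window: #20 on 20 May 2049.
Occurrences #4 through #20: 17 in total.

17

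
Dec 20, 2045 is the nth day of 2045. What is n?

354

Days in months before Dec: 31 + 28 + 31 + 30 + 31 + 30 + 31 + 31 + 30 + 31 + 30 = 334.
Plus 20 days into Dec → day 354.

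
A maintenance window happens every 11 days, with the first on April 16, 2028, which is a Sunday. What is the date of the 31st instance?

The 31st occurrence is 30 intervals after the first: 30 × 11 = 330 days after April 16, 2028.
April has 30 days — 14 days to the end of April leaves 316.
May has 31 days (285 left).
June has 30 days (255 left).
July has 31 days (224 left).
August has 31 days (193 left).
September has 30 days (163 left).
October has 31 days (132 left).
November has 30 days (102 left).
December has 31 days (71 left).
January has 31 days (40 left).
February has 28 days (12 left).
12 days into March → March 12, 2029.

March 12, 2029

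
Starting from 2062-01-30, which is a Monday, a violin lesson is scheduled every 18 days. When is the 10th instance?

The 10th occurrence is 9 intervals after the first: 9 × 18 = 162 days after 2062-01-30.
January has 31 days — 1 day to the end of January leaves 161.
February has 28 days (133 left).
March has 31 days (102 left).
April has 30 days (72 left).
May has 31 days (41 left).
June has 30 days (11 left).
11 days into July → 2062-07-11.

2062-07-11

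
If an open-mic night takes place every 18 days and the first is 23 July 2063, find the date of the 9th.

14 December 2063

The 9th occurrence is 8 intervals after the first: 8 × 18 = 144 days after 23 July 2063.
July has 31 days — 8 days to the end of July leaves 136.
August has 31 days (105 left).
September has 30 days (75 left).
October has 31 days (44 left).
November has 30 days (14 left).
14 days into December → 14 December 2063.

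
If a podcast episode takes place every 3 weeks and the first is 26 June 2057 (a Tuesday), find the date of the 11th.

22 January 2058

The 11th occurrence is 10 intervals after the first: 10 × 21 = 210 days after 26 June 2057.
June has 30 days — 4 days to the end of June leaves 206.
July has 31 days (175 left).
August has 31 days (144 left).
September has 30 days (114 left).
October has 31 days (83 left).
November has 30 days (53 left).
December has 31 days (22 left).
22 days into January → 22 January 2058.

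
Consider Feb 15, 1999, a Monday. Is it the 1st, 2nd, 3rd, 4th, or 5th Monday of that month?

Day 15 falls in week ⌈15/7⌉ of the month.
Days 1–7 hold the 1st Monday, 8–14 the 2nd, 15–21 the 3rd, 22–28 the 4th, 29–31 the 5th.
15 is in the range for the 3rd.

3rd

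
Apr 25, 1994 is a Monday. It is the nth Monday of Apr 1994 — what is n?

4th

Day 25 falls in week ⌈25/7⌉ of the month.
Days 1–7 hold the 1st Monday, 8–14 the 2nd, 15–21 the 3rd, 22–28 the 4th, 29–31 the 5th.
25 is in the range for the 4th.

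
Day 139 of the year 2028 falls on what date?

Jan has 31 days (139 − 31 = 108 remain).
Feb has 29 days (108 − 29 = 79 remain).
Mar has 31 days (79 − 31 = 48 remain).
Apr has 30 days (48 − 30 = 18 remain).
18 into May → May 18.

May 18, 2028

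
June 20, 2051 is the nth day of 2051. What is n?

Days in months before June: 31 + 28 + 31 + 30 + 31 = 151.
Plus 20 days into June → day 171.

171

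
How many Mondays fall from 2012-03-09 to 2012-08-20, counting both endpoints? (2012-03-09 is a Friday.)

24

2012-03-09 is a Friday; the first Monday on or after it is 2012-03-12 (3 days later).
From 2012-03-12 to 2012-08-20: 19 + 30 + 31 + 30 + 31 + 20 = 161 days (rest of March, April, May, June, July, August).
161 ÷ 7 = 23 full weeks with remainder 0, so 23 more Mondays after the first → 24.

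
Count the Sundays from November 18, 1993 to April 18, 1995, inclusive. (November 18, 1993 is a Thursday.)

November 18, 1993 is a Thursday; the first Sunday on or after it is November 21, 1993 (3 days later).
From November 21, 1993 to April 18, 1995: 40 + 365 + 108 = 513 days (rest of 1993, 1994, to April 18, 1995 in 1995).
513 ÷ 7 = 73 full weeks with remainder 2, so 73 more Sundays after the first → 74.

74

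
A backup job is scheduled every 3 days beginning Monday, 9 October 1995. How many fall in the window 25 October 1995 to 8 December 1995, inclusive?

15

Occurrences land 3·i days after 9 October 1995 for i = 0, 1, 2, …
25 October 1995 is 16 days after the start; 16 ÷ 3 = 5 remainder 1; since the remainder is 1, round up to i = 6. First occurrence in the window: #7 on 27 October 1995 (6×3 = 18 days in).
8 December 1995 is 60 days after the start; 60 ÷ 3 = 20 remainder 0. Last occurrence in the window: #21 on 8 December 1995.
Occurrences #7 through #21: 15 in total.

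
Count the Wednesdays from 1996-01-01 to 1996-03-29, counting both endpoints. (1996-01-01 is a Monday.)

1996-01-01 is a Monday; the first Wednesday on or after it is 1996-01-03 (2 days later).
From 1996-01-03 to 1996-03-29: 28 + 29 + 29 = 86 days (rest of January, February, March).
86 ÷ 7 = 12 full weeks with remainder 2, so 12 more Wednesdays after the first → 13.

13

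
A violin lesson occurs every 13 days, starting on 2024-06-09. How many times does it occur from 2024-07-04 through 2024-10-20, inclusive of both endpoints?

9

Occurrences land 13·i days after 2024-06-09 for i = 0, 1, 2, …
2024-07-04 is 25 days after the start; 25 ÷ 13 = 1 remainder 12; since the remainder is 12, round up to i = 2. First occurrence in the window: #3 on 2024-07-05 (2×13 = 26 days in).
2024-10-20 is 133 days after the start; 133 ÷ 13 = 10 remainder 3. Last occurrence in the window: #11 on 2024-10-17.
Occurrences #3 through #11: 9 in total.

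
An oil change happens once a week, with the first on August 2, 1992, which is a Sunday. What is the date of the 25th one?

January 17, 1993

The 25th occurrence is 24 intervals after the first: 24 × 7 = 168 days after August 2, 1992.
August has 31 days — 29 days to the end of August leaves 139.
September has 30 days (109 left).
October has 31 days (78 left).
November has 30 days (48 left).
December has 31 days (17 left).
17 days into January → January 17, 1993.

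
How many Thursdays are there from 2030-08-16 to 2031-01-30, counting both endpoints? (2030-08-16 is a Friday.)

2030-08-16 is a Friday; the first Thursday on or after it is 2030-08-22 (6 days later).
From 2030-08-22 to 2031-01-30: 9 + 30 + 31 + 30 + 31 + 30 = 161 days (rest of August, September, October, November, December, January).
161 ÷ 7 = 23 full weeks with remainder 0, so 23 more Thursdays after the first → 24.

24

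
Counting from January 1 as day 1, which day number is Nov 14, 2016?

319

Days in months before Nov: 31 + 29 + 31 + 30 + 31 + 30 + 31 + 31 + 30 + 31 = 305.
Plus 14 days into Nov → day 319.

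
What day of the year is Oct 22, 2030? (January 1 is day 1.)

295

Days in months before Oct: 31 + 28 + 31 + 30 + 31 + 30 + 31 + 31 + 30 = 273.
Plus 22 days into Oct → day 295.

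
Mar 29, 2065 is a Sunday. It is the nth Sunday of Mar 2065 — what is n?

5th

Day 29 falls in week ⌈29/7⌉ of the month.
Days 1–7 hold the 1st Sunday, 8–14 the 2nd, 15–21 the 3rd, 22–28 the 4th, 29–31 the 5th.
29 is in the range for the 5th.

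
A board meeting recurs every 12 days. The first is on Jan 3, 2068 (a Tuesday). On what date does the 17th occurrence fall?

The 17th occurrence is 16 intervals after the first: 16 × 12 = 192 days after Jan 3, 2068.
Jan has 31 days — 28 days to the end of Jan leaves 164.
Feb has 29 days (135 left).
Mar has 31 days (104 left).
Apr has 30 days (74 left).
May has 31 days (43 left).
Jun has 30 days (13 left).
13 days into Jul → Jul 13, 2068.

Jul 13, 2068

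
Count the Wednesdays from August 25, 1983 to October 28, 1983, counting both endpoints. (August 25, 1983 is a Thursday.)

9

August 25, 1983 is a Thursday; the first Wednesday on or after it is August 31, 1983 (6 days later).
From August 31, 1983 to October 28, 1983: 0 + 30 + 28 = 58 days (rest of August, September, October).
58 ÷ 7 = 8 full weeks with remainder 2, so 8 more Wednesdays after the first → 9.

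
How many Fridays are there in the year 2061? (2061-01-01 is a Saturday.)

2061-01-01 is a Saturday; the first Friday on or after it is 2061-01-07 (6 days later).
From 2061-01-07 to 2061-12-31: 24 + 28 + 31 + 30 + 31 + 30 + 31 + 31 + 30 + 31 + 30 + 31 = 358 days (rest of January, February, March, April, May, June, July, August, September, October, November, December).
358 ÷ 7 = 51 full weeks with remainder 1, so 51 more Fridays after the first → 52.

52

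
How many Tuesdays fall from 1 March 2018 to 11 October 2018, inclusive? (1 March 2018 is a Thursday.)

1 March 2018 is a Thursday; the first Tuesday on or after it is 6 March 2018 (5 days later).
From 6 March 2018 to 11 October 2018: 25 + 30 + 31 + 30 + 31 + 31 + 30 + 11 = 219 days (rest of March, April, May, June, July, August, September, October).
219 ÷ 7 = 31 full weeks with remainder 2, so 31 more Tuesdays after the first → 32.

32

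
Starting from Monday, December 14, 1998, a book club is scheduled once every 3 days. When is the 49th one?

May 7, 1999

The 49th occurrence is 48 intervals after the first: 48 × 3 = 144 days after December 14, 1998.
December has 31 days — 17 days to the end of December leaves 127.
January has 31 days (96 left).
February has 28 days (68 left).
March has 31 days (37 left).
April has 30 days (7 left).
7 days into May → May 7, 1999.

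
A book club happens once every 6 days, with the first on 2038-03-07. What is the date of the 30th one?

2038-08-28

The 30th occurrence is 29 intervals after the first: 29 × 6 = 174 days after 2038-03-07.
March has 31 days — 24 days to the end of March leaves 150.
April has 30 days (120 left).
May has 31 days (89 left).
June has 30 days (59 left).
July has 31 days (28 left).
28 days into August → 2038-08-28.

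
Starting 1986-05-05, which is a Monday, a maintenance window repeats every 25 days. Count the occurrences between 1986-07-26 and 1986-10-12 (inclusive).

3

Occurrences land 25·i days after 1986-05-05 for i = 0, 1, 2, …
1986-07-26 is 82 days after the start; 82 ÷ 25 = 3 remainder 7; since the remainder is 7, round up to i = 4. First occurrence in the window: #5 on 1986-08-13 (4×25 = 100 days in).
1986-10-12 is 160 days after the start; 160 ÷ 25 = 6 remainder 10. Last occurrence in the window: #7 on 1986-10-02.
Occurrences #5 through #7: 3 in total.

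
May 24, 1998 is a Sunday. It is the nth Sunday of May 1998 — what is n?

Day 24 falls in week ⌈24/7⌉ of the month.
Days 1–7 hold the 1st Sunday, 8–14 the 2nd, 15–21 the 3rd, 22–28 the 4th, 29–31 the 5th.
24 is in the range for the 4th.

4th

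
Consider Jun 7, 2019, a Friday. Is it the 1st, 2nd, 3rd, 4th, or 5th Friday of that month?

Day 7 falls in week ⌈7/7⌉ of the month.
Days 1–7 hold the 1st Friday, 8–14 the 2nd, 15–21 the 3rd, 22–28 the 4th, 29–31 the 5th.
7 is in the range for the 1st.

1st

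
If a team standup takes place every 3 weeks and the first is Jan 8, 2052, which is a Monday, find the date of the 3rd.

Feb 19, 2052

The 3rd occurrence is 2 intervals after the first: 2 × 21 = 42 days after Jan 8, 2052.
Jan has 31 days — 23 days to the end of Jan leaves 19.
19 days into Feb → Feb 19, 2052.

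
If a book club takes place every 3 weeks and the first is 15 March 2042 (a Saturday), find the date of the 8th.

The 8th occurrence is 7 intervals after the first: 7 × 21 = 147 days after 15 March 2042.
March has 31 days — 16 days to the end of March leaves 131.
April has 30 days (101 left).
May has 31 days (70 left).
June has 30 days (40 left).
July has 31 days (9 left).
9 days into August → 9 August 2042.

9 August 2042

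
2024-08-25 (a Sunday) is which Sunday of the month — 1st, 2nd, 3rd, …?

Day 25 falls in week ⌈25/7⌉ of the month.
Days 1–7 hold the 1st Sunday, 8–14 the 2nd, 15–21 the 3rd, 22–28 the 4th, 29–31 the 5th.
25 is in the range for the 4th.

4th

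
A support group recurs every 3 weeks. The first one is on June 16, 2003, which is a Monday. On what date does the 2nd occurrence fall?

The 2nd occurrence is 1 interval after the first: 1 × 21 = 21 days after June 16, 2003.
June has 30 days — 14 days to the end of June leaves 7.
7 days into July → July 7, 2003.

July 7, 2003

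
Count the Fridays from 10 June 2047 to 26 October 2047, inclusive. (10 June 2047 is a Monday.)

20

10 June 2047 is a Monday; the first Friday on or after it is 14 June 2047 (4 days later).
From 14 June 2047 to 26 October 2047: 16 + 31 + 31 + 30 + 26 = 134 days (rest of June, July, August, September, October).
134 ÷ 7 = 19 full weeks with remainder 1, so 19 more Fridays after the first → 20.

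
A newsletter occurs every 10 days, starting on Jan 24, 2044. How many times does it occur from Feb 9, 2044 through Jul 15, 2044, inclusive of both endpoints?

Occurrences land 10·i days after Jan 24, 2044 for i = 0, 1, 2, …
Feb 9, 2044 is 16 days after the start; 16 ÷ 10 = 1 remainder 6; since the remainder is 6, round up to i = 2. First occurrence in the window: #3 on Feb 13, 2044 (2×10 = 20 days in).
Jul 15, 2044 is 173 days after the start; 173 ÷ 10 = 17 remainder 3. Last occurrence in the window: #18 on Jul 12, 2044.
Occurrences #3 through #18: 16 in total.

16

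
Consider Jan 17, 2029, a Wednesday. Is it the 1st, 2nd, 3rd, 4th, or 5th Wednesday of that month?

3rd

Day 17 falls in week ⌈17/7⌉ of the month.
Days 1–7 hold the 1st Wednesday, 8–14 the 2nd, 15–21 the 3rd, 22–28 the 4th, 29–31 the 5th.
17 is in the range for the 3rd.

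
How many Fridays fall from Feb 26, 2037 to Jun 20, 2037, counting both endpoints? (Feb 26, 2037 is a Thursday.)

17

Feb 26, 2037 is a Thursday; the first Friday on or after it is Feb 27, 2037 (1 day later).
From Feb 27, 2037 to Jun 20, 2037: 1 + 31 + 30 + 31 + 20 = 113 days (rest of Feb, Mar, Apr, May, Jun).
113 ÷ 7 = 16 full weeks with remainder 1, so 16 more Fridays after the first → 17.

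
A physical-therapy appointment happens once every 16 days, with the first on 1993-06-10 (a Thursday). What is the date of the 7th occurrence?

The 7th occurrence is 6 intervals after the first: 6 × 16 = 96 days after 1993-06-10.
June has 30 days — 20 days to the end of June leaves 76.
July has 31 days (45 left).
August has 31 days (14 left).
14 days into September → 1993-09-14.

1993-09-14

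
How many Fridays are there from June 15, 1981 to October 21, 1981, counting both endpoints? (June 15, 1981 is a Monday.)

June 15, 1981 is a Monday; the first Friday on or after it is June 19, 1981 (4 days later).
From June 19, 1981 to October 21, 1981: 11 + 31 + 31 + 30 + 21 = 124 days (rest of June, July, August, September, October).
124 ÷ 7 = 17 full weeks with remainder 5, so 17 more Fridays after the first → 18.

18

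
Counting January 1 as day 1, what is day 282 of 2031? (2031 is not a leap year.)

9 October 2031

January has 31 days (282 − 31 = 251 remain).
February has 28 days (251 − 28 = 223 remain).
March has 31 days (223 − 31 = 192 remain).
April has 30 days (192 − 30 = 162 remain).
May has 31 days (162 − 31 = 131 remain).
June has 30 days (131 − 30 = 101 remain).
July has 31 days (101 − 31 = 70 remain).
August has 31 days (70 − 31 = 39 remain).
September has 30 days (39 − 30 = 9 remain).
9 into October → October 9.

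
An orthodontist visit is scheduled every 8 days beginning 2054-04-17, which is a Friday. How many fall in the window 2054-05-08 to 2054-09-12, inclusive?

Occurrences land 8·i days after 2054-04-17 for i = 0, 1, 2, …
2054-05-08 is 21 days after the start; 21 ÷ 8 = 2 remainder 5; since the remainder is 5, round up to i = 3. First occurrence in the window: #4 on 2054-05-11 (3×8 = 24 days in).
2054-09-12 is 148 days after the start; 148 ÷ 8 = 18 remainder 4. Last occurrence in the window: #19 on 2054-09-08.
Occurrences #4 through #19: 16 in total.

16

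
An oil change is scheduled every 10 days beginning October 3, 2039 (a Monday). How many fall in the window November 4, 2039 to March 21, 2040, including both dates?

14

Occurrences land 10·i days after October 3, 2039 for i = 0, 1, 2, …
November 4, 2039 is 32 days after the start; 32 ÷ 10 = 3 remainder 2; since the remainder is 2, round up to i = 4. First occurrence in the window: #5 on November 12, 2039 (4×10 = 40 days in).
March 21, 2040 is 170 days after the start; 170 ÷ 10 = 17 remainder 0. Last occurrence in the window: #18 on March 21, 2040.
Occurrences #5 through #18: 14 in total.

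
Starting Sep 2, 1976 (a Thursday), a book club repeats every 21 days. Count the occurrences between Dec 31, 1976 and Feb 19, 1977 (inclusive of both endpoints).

3

Occurrences land 21·i days after Sep 2, 1976 for i = 0, 1, 2, …
Dec 31, 1976 is 120 days after the start; 120 ÷ 21 = 5 remainder 15; since the remainder is 15, round up to i = 6. First occurrence in the window: #7 on Jan 6, 1977 (6×21 = 126 days in).
Feb 19, 1977 is 170 days after the start; 170 ÷ 21 = 8 remainder 2. Last occurrence in the window: #9 on Feb 17, 1977.
Occurrences #7 through #9: 3 in total.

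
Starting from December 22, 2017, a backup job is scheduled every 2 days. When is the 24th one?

February 6, 2018

The 24th occurrence is 23 intervals after the first: 23 × 2 = 46 days after December 22, 2017.
December has 31 days — 9 days to the end of December leaves 37.
January has 31 days (6 left).
6 days into February → February 6, 2018.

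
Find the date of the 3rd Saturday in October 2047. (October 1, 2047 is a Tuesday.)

October 19, 2047

October 2047 begins on a Tuesday, so the first Saturday is October 5 (4 days later).
The 3rd Saturday is 2 weeks later: 5 + 14 = 19.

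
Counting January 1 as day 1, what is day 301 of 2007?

Jan has 31 days (301 − 31 = 270 remain).
Feb has 28 days (270 − 28 = 242 remain).
Mar has 31 days (242 − 31 = 211 remain).
Apr has 30 days (211 − 30 = 181 remain).
May has 31 days (181 − 31 = 150 remain).
Jun has 30 days (150 − 30 = 120 remain).
Jul has 31 days (120 − 31 = 89 remain).
Aug has 31 days (89 − 31 = 58 remain).
Sep has 30 days (58 − 30 = 28 remain).
28 into Oct → Oct 28.

Oct 28, 2007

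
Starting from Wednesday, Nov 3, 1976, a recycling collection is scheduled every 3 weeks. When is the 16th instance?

Sep 14, 1977

The 16th occurrence is 15 intervals after the first: 15 × 21 = 315 days after Nov 3, 1976.
Nov has 30 days — 27 days to the end of Nov leaves 288.
Dec has 31 days (257 left).
Jan has 31 days (226 left).
Feb has 28 days (198 left).
Mar has 31 days (167 left).
Apr has 30 days (137 left).
May has 31 days (106 left).
Jun has 30 days (76 left).
Jul has 31 days (45 left).
Aug has 31 days (14 left).
14 days into Sep → Sep 14, 1977.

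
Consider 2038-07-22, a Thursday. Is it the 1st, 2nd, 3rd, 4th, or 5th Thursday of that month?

Day 22 falls in week ⌈22/7⌉ of the month.
Days 1–7 hold the 1st Thursday, 8–14 the 2nd, 15–21 the 3rd, 22–28 the 4th, 29–31 the 5th.
22 is in the range for the 4th.

4th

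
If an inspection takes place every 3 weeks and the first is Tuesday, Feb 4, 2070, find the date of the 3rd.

Mar 18, 2070

The 3rd occurrence is 2 intervals after the first: 2 × 21 = 42 days after Feb 4, 2070.
Feb has 28 days — 24 days to the end of Feb leaves 18.
18 days into Mar → Mar 18, 2070.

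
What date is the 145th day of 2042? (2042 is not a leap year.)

January has 31 days (145 − 31 = 114 remain).
February has 28 days (114 − 28 = 86 remain).
March has 31 days (86 − 31 = 55 remain).
April has 30 days (55 − 30 = 25 remain).
25 into May → May 25.

May 25, 2042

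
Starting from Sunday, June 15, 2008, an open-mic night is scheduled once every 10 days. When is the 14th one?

October 23, 2008

The 14th occurrence is 13 intervals after the first: 13 × 10 = 130 days after June 15, 2008.
June has 30 days — 15 days to the end of June leaves 115.
July has 31 days (84 left).
August has 31 days (53 left).
September has 30 days (23 left).
23 days into October → October 23, 2008.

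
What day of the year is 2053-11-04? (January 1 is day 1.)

Days in months before November: 31 + 28 + 31 + 30 + 31 + 30 + 31 + 31 + 30 + 31 = 304.
Plus 4 days into November → day 308.

308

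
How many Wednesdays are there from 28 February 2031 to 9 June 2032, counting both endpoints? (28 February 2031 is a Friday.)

67

28 February 2031 is a Friday; the first Wednesday on or after it is 5 March 2031 (5 days later).
From 5 March 2031 to 9 June 2032: 301 + 161 = 462 days (rest of 2031, to 9 June 2032 in 2032).
462 ÷ 7 = 66 full weeks with remainder 0, so 66 more Wednesdays after the first → 67.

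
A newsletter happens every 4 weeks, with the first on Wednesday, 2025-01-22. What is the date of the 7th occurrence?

The 7th occurrence is 6 intervals after the first: 6 × 28 = 168 days after 2025-01-22.
January has 31 days — 9 days to the end of January leaves 159.
February has 28 days (131 left).
March has 31 days (100 left).
April has 30 days (70 left).
May has 31 days (39 left).
June has 30 days (9 left).
9 days into July → 2025-07-09.

2025-07-09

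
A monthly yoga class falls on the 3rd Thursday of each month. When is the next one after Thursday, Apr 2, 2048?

Apr 2048 starts on a Wednesday; its first Thursday is the 2nd, so the 3rd Thursday is the 16th — Apr 16, 2048.
Apr 16, 2048 is after Apr 2, 2048, so that is the next one.

Apr 16, 2048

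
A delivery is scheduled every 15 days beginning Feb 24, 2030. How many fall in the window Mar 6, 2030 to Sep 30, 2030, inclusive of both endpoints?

Occurrences land 15·i days after Feb 24, 2030 for i = 0, 1, 2, …
Mar 6, 2030 is 10 days after the start; 10 ÷ 15 = 0 remainder 10; since the remainder is 10, round up to i = 1. First occurrence in the window: #2 on Mar 11, 2030 (1×15 = 15 days in).
Sep 30, 2030 is 218 days after the start; 218 ÷ 15 = 14 remainder 8. Last occurrence in the window: #15 on Sep 22, 2030.
Occurrences #2 through #15: 14 in total.

14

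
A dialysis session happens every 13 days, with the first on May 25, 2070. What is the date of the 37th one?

September 5, 2071

The 37th occurrence is 36 intervals after the first: 36 × 13 = 468 days after May 25, 2070.
May has 31 days — 6 days to the end of May leaves 462.
From end of May to end of 2070 is 214 days (248 left).
January has 31 days (217 left).
February has 28 days (189 left).
March has 31 days (158 left).
April has 30 days (128 left).
May has 31 days (97 left).
June has 30 days (67 left).
July has 31 days (36 left).
August has 31 days (5 left).
5 days into September → September 5, 2071.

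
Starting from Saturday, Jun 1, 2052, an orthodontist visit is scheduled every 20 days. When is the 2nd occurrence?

Jun 21, 2052

The 2nd occurrence is 1 interval after the first: 1 × 20 = 20 days after Jun 1, 2052.
20 days later is Jun 21, 2052.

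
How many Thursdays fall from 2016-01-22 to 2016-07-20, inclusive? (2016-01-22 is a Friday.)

2016-01-22 is a Friday; the first Thursday on or after it is 2016-01-28 (6 days later).
From 2016-01-28 to 2016-07-20: 3 + 29 + 31 + 30 + 31 + 30 + 20 = 174 days (rest of January, February, March, April, May, June, July).
174 ÷ 7 = 24 full weeks with remainder 6, so 24 more Thursdays after the first → 25.

25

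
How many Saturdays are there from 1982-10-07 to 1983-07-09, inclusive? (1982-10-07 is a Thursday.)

40

1982-10-07 is a Thursday; the first Saturday on or after it is 1982-10-09 (2 days later).
From 1982-10-09 to 1983-07-09: 22 + 30 + 31 + 31 + 28 + 31 + 30 + 31 + 30 + 9 = 273 days (rest of October, November, December, January, February, March, April, May, June, July).
273 ÷ 7 = 39 full weeks with remainder 0, so 39 more Saturdays after the first → 40.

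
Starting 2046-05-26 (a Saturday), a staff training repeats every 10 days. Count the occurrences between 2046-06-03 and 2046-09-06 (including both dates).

10

Occurrences land 10·i days after 2046-05-26 for i = 0, 1, 2, …
2046-06-03 is 8 days after the start; 8 ÷ 10 = 0 remainder 8; since the remainder is 8, round up to i = 1. First occurrence in the window: #2 on 2046-06-05 (1×10 = 10 days in).
2046-09-06 is 103 days after the start; 103 ÷ 10 = 10 remainder 3. Last occurrence in the window: #11 on 2046-09-03.
Occurrences #2 through #11: 10 in total.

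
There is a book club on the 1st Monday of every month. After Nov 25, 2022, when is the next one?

Dec 5, 2022

Nov 2022 starts on a Tuesday, so its 1st Monday is Nov 7, 2022 (6 days in).
That is not after Nov 25, 2022, so look at Dec 2022.
Dec 2022 starts on a Thursday, so its 1st Monday is Dec 5, 2022 (4 days in).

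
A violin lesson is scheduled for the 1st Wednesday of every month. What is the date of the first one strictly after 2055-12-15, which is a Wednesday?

2056-01-05

December 2055 starts on a Wednesday, so its 1st Wednesday is 2055-12-01.
That is not after 2055-12-15, so look at January 2056.
January 2056 starts on a Saturday, so its 1st Wednesday is 2056-01-05 (4 days in).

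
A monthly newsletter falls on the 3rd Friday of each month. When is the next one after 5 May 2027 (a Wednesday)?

21 May 2027

May 2027 starts on a Saturday; its first Friday is the 7th, so the 3rd Friday is the 21st — 21 May 2027.
21 May 2027 is after 5 May 2027, so that is the next one.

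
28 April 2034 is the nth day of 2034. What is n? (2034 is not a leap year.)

Days in months before April: 31 + 28 + 31 = 90.
Plus 28 days into April → day 118.

118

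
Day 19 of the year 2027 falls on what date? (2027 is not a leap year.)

19 into January → January 19.

19 January 2027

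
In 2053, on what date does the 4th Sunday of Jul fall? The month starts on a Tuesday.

Jul 2053 begins on a Tuesday, so the first Sunday is Jul 6 (5 days later).
The 4th Sunday is 3 weeks later: 6 + 21 = 27.

Jul 27, 2053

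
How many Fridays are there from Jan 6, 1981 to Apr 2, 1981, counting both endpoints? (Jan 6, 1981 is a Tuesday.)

12

Jan 6, 1981 is a Tuesday; the first Friday on or after it is Jan 9, 1981 (3 days later).
From Jan 9, 1981 to Apr 2, 1981: 22 + 28 + 31 + 2 = 83 days (rest of Jan, Feb, Mar, Apr).
83 ÷ 7 = 11 full weeks with remainder 6, so 11 more Fridays after the first → 12.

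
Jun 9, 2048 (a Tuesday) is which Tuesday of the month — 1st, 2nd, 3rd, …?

Day 9 falls in week ⌈9/7⌉ of the month.
Days 1–7 hold the 1st Tuesday, 8–14 the 2nd, 15–21 the 3rd, 22–28 the 4th, 29–31 the 5th.
9 is in the range for the 2nd.

2nd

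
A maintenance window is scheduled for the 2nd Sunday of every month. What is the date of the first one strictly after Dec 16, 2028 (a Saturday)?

Jan 14, 2029

Dec 2028 starts on a Friday; its first Sunday is the 3rd, so the 2nd Sunday is the 10th — Dec 10, 2028.
That is not after Dec 16, 2028, so look at Jan 2029.
Jan 2029 starts on a Monday; its first Sunday is the 7th, so the 2nd Sunday is the 14th — Jan 14, 2029.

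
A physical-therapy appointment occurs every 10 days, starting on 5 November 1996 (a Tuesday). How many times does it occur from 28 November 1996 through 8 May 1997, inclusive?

Occurrences land 10·i days after 5 November 1996 for i = 0, 1, 2, …
28 November 1996 is 23 days after the start; 23 ÷ 10 = 2 remainder 3; since the remainder is 3, round up to i = 3. First occurrence in the window: #4 on 5 December 1996 (3×10 = 30 days in).
8 May 1997 is 184 days after the start; 184 ÷ 10 = 18 remainder 4. Last occurrence in the window: #19 on 4 May 1997.
Occurrences #4 through #19: 16 in total.

16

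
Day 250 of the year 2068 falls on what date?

Jan has 31 days (250 − 31 = 219 remain).
Feb has 29 days (219 − 29 = 190 remain).
Mar has 31 days (190 − 31 = 159 remain).
Apr has 30 days (159 − 30 = 129 remain).
May has 31 days (129 − 31 = 98 remain).
Jun has 30 days (98 − 30 = 68 remain).
Jul has 31 days (68 − 31 = 37 remain).
Aug has 31 days (37 − 31 = 6 remain).
6 into Sep → Sep 6.

Sep 6, 2068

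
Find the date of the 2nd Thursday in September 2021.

2021-09-09

The first Thursday of September 2021 is September 2.
The 2nd Thursday is 1 weeks later: 2 + 7 = 9.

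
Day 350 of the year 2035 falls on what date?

January has 31 days (350 − 31 = 319 remain).
February has 28 days (319 − 28 = 291 remain).
March has 31 days (291 − 31 = 260 remain).
April has 30 days (260 − 30 = 230 remain).
May has 31 days (230 − 31 = 199 remain).
June has 30 days (199 − 30 = 169 remain).
July has 31 days (169 − 31 = 138 remain).
August has 31 days (138 − 31 = 107 remain).
September has 30 days (107 − 30 = 77 remain).
October has 31 days (77 − 31 = 46 remain).
November has 30 days (46 − 30 = 16 remain).
16 into December → December 16.

2035-12-16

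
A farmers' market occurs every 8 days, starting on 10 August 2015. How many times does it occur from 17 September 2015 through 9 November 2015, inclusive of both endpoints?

7

Occurrences land 8·i days after 10 August 2015 for i = 0, 1, 2, …
17 September 2015 is 38 days after the start; 38 ÷ 8 = 4 remainder 6; since the remainder is 6, round up to i = 5. First occurrence in the window: #6 on 19 September 2015 (5×8 = 40 days in).
9 November 2015 is 91 days after the start; 91 ÷ 8 = 11 remainder 3. Last occurrence in the window: #12 on 6 November 2015.
Occurrences #6 through #12: 7 in total.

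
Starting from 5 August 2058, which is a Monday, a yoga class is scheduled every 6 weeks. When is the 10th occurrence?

18 August 2059

The 10th occurrence is 9 intervals after the first: 9 × 42 = 378 days after 5 August 2058.
August has 31 days — 26 days to the end of August leaves 352.
September has 30 days (322 left).
October has 31 days (291 left).
November has 30 days (261 left).
December has 31 days (230 left).
January has 31 days (199 left).
February has 28 days (171 left).
March has 31 days (140 left).
April has 30 days (110 left).
May has 31 days (79 left).
June has 30 days (49 left).
July has 31 days (18 left).
18 days into August → 18 August 2059.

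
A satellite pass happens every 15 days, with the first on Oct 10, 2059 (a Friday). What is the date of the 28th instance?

Nov 18, 2060

The 28th occurrence is 27 intervals after the first: 27 × 15 = 405 days after Oct 10, 2059.
Oct has 31 days — 21 days to the end of Oct leaves 384.
Nov has 30 days (354 left).
Dec has 31 days (323 left).
Jan has 31 days (292 left).
Feb has 29 days (263 left).
Mar has 31 days (232 left).
Apr has 30 days (202 left).
May has 31 days (171 left).
Jun has 30 days (141 left).
Jul has 31 days (110 left).
Aug has 31 days (79 left).
Sep has 30 days (49 left).
Oct has 31 days (18 left).
18 days into Nov → Nov 18, 2060.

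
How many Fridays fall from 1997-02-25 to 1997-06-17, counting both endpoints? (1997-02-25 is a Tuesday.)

16

1997-02-25 is a Tuesday; the first Friday on or after it is 1997-02-28 (3 days later).
From 1997-02-28 to 1997-06-17: 0 + 31 + 30 + 31 + 17 = 109 days (rest of February, March, April, May, June).
109 ÷ 7 = 15 full weeks with remainder 4, so 15 more Fridays after the first → 16.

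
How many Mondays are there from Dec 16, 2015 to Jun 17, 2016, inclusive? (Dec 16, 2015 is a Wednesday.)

Dec 16, 2015 is a Wednesday; the first Monday on or after it is Dec 21, 2015 (5 days later).
From Dec 21, 2015 to Jun 17, 2016: 10 + 31 + 29 + 31 + 30 + 31 + 17 = 179 days (rest of Dec, Jan, Feb, Mar, Apr, May, Jun).
179 ÷ 7 = 25 full weeks with remainder 4, so 25 more Mondays after the first → 26.

26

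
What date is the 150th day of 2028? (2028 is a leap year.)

Jan has 31 days (150 − 31 = 119 remain).
Feb has 29 days (119 − 29 = 90 remain).
Mar has 31 days (90 − 31 = 59 remain).
Apr has 30 days (59 − 30 = 29 remain).
29 into May → May 29.

May 29, 2028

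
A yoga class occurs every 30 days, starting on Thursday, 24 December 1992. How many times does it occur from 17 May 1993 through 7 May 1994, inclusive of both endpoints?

12

Occurrences land 30·i days after 24 December 1992 for i = 0, 1, 2, …
17 May 1993 is 144 days after the start; 144 ÷ 30 = 4 remainder 24; since the remainder is 24, round up to i = 5. First occurrence in the window: #6 on 23 May 1993 (5×30 = 150 days in).
7 May 1994 is 499 days after the start; 499 ÷ 30 = 16 remainder 19. Last occurrence in the window: #17 on 18 April 1994.
Occurrences #6 through #17: 12 in total.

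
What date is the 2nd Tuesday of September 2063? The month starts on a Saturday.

2063-09-11

September 2063 begins on a Saturday, so the first Tuesday is September 4 (3 days later).
The 2nd Tuesday is 1 weeks later: 4 + 7 = 11.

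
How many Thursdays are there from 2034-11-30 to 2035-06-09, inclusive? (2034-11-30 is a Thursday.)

2034-11-30 is a Thursday; the first Thursday on or after it is 2034-11-30.
From 2034-11-30 to 2035-06-09: 0 + 31 + 31 + 28 + 31 + 30 + 31 + 9 = 191 days (rest of November, December, January, February, March, April, May, June).
191 ÷ 7 = 27 full weeks with remainder 2, so 27 more Thursdays after the first → 28.

28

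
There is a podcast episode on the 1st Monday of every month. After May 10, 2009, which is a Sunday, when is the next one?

June 1, 2009

May 2009 starts on a Friday, so its 1st Monday is May 4, 2009 (3 days in).
That is not after May 10, 2009, so look at June 2009.
June 2009 starts on a Monday, so its 1st Monday is June 1, 2009.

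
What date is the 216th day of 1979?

January has 31 days (216 − 31 = 185 remain).
February has 28 days (185 − 28 = 157 remain).
March has 31 days (157 − 31 = 126 remain).
April has 30 days (126 − 30 = 96 remain).
May has 31 days (96 − 31 = 65 remain).
June has 30 days (65 − 30 = 35 remain).
July has 31 days (35 − 31 = 4 remain).
4 into August → August 4.

August 4, 1979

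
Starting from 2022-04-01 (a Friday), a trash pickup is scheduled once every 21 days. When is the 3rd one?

2022-05-13

The 3rd occurrence is 2 intervals after the first: 2 × 21 = 42 days after 2022-04-01.
April has 30 days — 29 days to the end of April leaves 13.
13 days into May → 2022-05-13.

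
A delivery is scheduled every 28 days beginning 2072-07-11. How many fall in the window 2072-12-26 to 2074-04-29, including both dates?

18

Occurrences land 28·i days after 2072-07-11 for i = 0, 1, 2, …
2072-12-26 is 168 days after the start; 168 ÷ 28 = 6 remainder 0. First occurrence in the window: #7 on 2072-12-26 (6×28 = 168 days in).
2074-04-29 is 657 days after the start; 657 ÷ 28 = 23 remainder 13. Last occurrence in the window: #24 on 2074-04-16.
Occurrences #7 through #24: 18 in total.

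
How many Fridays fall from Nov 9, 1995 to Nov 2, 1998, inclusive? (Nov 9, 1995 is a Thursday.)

Nov 9, 1995 is a Thursday; the first Friday on or after it is Nov 10, 1995 (1 day later).
From Nov 10, 1995 to Nov 2, 1998: 51 + 366 + 365 + 306 = 1088 days (rest of 1995, 1996, 1997, to Nov 2, 1998 in 1998).
1088 ÷ 7 = 155 full weeks with remainder 3, so 155 more Fridays after the first → 156.

156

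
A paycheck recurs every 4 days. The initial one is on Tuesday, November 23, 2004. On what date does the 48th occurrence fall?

May 30, 2005

The 48th occurrence is 47 intervals after the first: 47 × 4 = 188 days after November 23, 2004.
November has 30 days — 7 days to the end of November leaves 181.
December has 31 days (150 left).
January has 31 days (119 left).
February has 28 days (91 left).
March has 31 days (60 left).
April has 30 days (30 left).
30 days into May → May 30, 2005.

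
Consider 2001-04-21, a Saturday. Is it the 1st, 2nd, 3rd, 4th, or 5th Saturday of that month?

3rd

Day 21 falls in week ⌈21/7⌉ of the month.
Days 1–7 hold the 1st Saturday, 8–14 the 2nd, 15–21 the 3rd, 22–28 the 4th, 29–31 the 5th.
21 is in the range for the 3rd.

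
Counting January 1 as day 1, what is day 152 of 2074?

1 June 2074

January has 31 days (152 − 31 = 121 remain).
February has 28 days (121 − 28 = 93 remain).
March has 31 days (93 − 31 = 62 remain).
April has 30 days (62 − 30 = 32 remain).
May has 31 days (32 − 31 = 1 remain).
1 into June → June 1.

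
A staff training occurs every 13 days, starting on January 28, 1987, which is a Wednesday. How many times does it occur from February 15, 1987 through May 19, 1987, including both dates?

Occurrences land 13·i days after January 28, 1987 for i = 0, 1, 2, …
February 15, 1987 is 18 days after the start; 18 ÷ 13 = 1 remainder 5; since the remainder is 5, round up to i = 2. First occurrence in the window: #3 on February 23, 1987 (2×13 = 26 days in).
May 19, 1987 is 111 days after the start; 111 ÷ 13 = 8 remainder 7. Last occurrence in the window: #9 on May 12, 1987.
Occurrences #3 through #9: 7 in total.

7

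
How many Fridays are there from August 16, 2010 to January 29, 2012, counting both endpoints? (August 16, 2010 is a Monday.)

August 16, 2010 is a Monday; the first Friday on or after it is August 20, 2010 (4 days later).
From August 20, 2010 to January 29, 2012: 133 + 365 + 29 = 527 days (rest of 2010, 2011, to January 29, 2012 in 2012).
527 ÷ 7 = 75 full weeks with remainder 2, so 75 more Fridays after the first → 76.

76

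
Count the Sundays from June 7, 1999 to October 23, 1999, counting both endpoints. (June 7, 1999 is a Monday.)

19

June 7, 1999 is a Monday; the first Sunday on or after it is June 13, 1999 (6 days later).
From June 13, 1999 to October 23, 1999: 17 + 31 + 31 + 30 + 23 = 132 days (rest of June, July, August, September, October).
132 ÷ 7 = 18 full weeks with remainder 6, so 18 more Sundays after the first → 19.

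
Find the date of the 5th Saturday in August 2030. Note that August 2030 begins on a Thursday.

August 31, 2030

August 2030 begins on a Thursday, so the first Saturday is August 3 (2 days later).
The 5th Saturday is 4 weeks later: 3 + 28 = 31.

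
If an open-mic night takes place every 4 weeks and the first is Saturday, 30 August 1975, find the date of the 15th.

25 September 1976

The 15th occurrence is 14 intervals after the first: 14 × 28 = 392 days after 30 August 1975.
August has 31 days — 1 day to the end of August leaves 391.
September has 30 days (361 left).
October has 31 days (330 left).
November has 30 days (300 left).
December has 31 days (269 left).
January has 31 days (238 left).
February has 29 days (209 left).
March has 31 days (178 left).
April has 30 days (148 left).
May has 31 days (117 left).
June has 30 days (87 left).
July has 31 days (56 left).
August has 31 days (25 left).
25 days into September → 25 September 1976.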